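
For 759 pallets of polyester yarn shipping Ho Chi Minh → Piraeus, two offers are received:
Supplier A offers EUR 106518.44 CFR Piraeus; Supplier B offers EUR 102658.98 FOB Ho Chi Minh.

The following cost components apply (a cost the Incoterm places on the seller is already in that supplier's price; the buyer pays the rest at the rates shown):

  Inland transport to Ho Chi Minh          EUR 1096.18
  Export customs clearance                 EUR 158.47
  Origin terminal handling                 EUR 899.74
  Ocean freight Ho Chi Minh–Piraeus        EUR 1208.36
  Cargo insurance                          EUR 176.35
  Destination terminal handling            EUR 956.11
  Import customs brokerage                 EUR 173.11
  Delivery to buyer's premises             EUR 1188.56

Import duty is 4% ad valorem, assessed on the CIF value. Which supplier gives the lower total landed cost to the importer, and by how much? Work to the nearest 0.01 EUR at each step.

Supplier B is cheaper by EUR 2757.14

Supplier A (CFR):
CIF value = CFR price + insurance = 106518.44 + 176.35 = 106694.79
Import duty = 106694.79 × 4% = 4267.79
Buyer bears (A): 176.35 + 956.11 + 173.11 + 1188.56 = 2494.13
Landed cost (A) = invoice 106518.44 + 2494.13 + duty 4267.79 = 113280.36
Supplier B (FOB):
CIF value = FOB price + freight + insurance = 102658.98 + 1208.36 + 176.35 = 104043.69
Import duty = 104043.69 × 4% = 4161.75
Buyer bears (B): 1208.36 + 176.35 + 956.11 + 173.11 + 1188.56 = 3702.49
Landed cost (B) = invoice 102658.98 + 3702.49 + duty 4161.75 = 110523.22
Difference = |113280.36 − 110523.22| = 2757.14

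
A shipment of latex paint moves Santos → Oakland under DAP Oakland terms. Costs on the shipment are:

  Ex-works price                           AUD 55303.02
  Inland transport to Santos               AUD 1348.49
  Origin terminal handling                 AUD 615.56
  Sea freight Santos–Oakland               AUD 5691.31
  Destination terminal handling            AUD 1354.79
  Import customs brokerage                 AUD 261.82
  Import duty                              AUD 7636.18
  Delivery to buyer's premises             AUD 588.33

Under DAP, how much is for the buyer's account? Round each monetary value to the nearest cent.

DAP: the seller bears all costs to the named destination except import duty and clearance.
Seller's account: goods 55303.02 + inland to port 1348.49 + origin terminal 615.56 + freight 5691.31 + destination terminal 1354.79 + delivery 588.33 = 64901.50
Buyer's account: brokerage 261.82 + duty 7636.18 = 7898.00

Buyer's account: AUD 7898.00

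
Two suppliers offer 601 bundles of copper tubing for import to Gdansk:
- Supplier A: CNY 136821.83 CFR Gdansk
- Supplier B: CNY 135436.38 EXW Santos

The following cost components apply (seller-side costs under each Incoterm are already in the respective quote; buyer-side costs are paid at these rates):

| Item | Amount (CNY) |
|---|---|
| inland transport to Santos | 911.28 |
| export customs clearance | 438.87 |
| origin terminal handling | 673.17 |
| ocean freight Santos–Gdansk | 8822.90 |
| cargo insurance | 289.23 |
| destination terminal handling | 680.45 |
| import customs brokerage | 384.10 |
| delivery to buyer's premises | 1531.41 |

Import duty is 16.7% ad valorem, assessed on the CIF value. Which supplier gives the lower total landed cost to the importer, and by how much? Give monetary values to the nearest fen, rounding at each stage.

Supplier A is cheaper by CNY 11040.72

Supplier A (CFR):
CIF value = CFR price + insurance = 136821.83 + 289.23 = 137111.06
Import duty = 137111.06 × 16.7% = 22897.55
Buyer bears (A): 289.23 + 680.45 + 384.10 + 1531.41 = 2885.19
Landed cost (A) = invoice 136821.83 + 2885.19 + duty 22897.55 = 162604.57
Supplier B (EXW):
CIF value = EXW price + inland to port + export clearance + origin terminal + freight + insurance = 135436.38 + 911.28 + 438.87 + 673.17 + 8822.90 + 289.23 = 146571.83
Import duty = 146571.83 × 16.7% = 24477.50
Buyer bears (B): 911.28 + 438.87 + 673.17 + 8822.90 + 289.23 + 680.45 + 384.10 + 1531.41 = 13731.41
Landed cost (B) = invoice 135436.38 + 13731.41 + duty 24477.50 = 173645.29
Difference = |162604.57 − 173645.29| = 11040.72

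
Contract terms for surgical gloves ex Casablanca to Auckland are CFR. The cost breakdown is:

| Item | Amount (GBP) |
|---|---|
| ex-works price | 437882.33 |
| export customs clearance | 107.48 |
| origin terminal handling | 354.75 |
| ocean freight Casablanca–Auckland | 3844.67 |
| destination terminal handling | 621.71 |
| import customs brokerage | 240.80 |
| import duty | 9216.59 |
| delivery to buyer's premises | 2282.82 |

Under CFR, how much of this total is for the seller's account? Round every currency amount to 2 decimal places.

Seller's account: GBP 442189.23

CFR: the seller pays costs through ocean freight to the destination port, but not insurance.
Seller's account: goods 437882.33 + export clearance 107.48 + origin terminal 354.75 + freight 3844.67 = 442189.23
Buyer's account: destination terminal 621.71 + brokerage 240.80 + duty 9216.59 + delivery 2282.82 = 12361.92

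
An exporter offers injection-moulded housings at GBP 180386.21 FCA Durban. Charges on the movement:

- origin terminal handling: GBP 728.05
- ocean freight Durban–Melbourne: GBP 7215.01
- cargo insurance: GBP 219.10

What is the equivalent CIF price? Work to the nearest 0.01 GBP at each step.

From FCA to CIF, the seller additionally bears: origin terminal, freight, insurance.
CIF price = 180386.21 + 728.05 + 7215.01 + 219.10 = 188548.37

CIF price: GBP 188548.37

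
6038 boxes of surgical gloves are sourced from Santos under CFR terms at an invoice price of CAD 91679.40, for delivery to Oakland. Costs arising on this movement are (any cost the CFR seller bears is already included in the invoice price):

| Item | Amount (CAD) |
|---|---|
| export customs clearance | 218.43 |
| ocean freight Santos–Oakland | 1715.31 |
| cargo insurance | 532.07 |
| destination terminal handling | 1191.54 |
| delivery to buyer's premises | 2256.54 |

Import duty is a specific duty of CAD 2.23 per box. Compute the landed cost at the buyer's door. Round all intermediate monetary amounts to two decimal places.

Total landed cost: CAD 109124.29

CFR: the seller pays costs through ocean freight to the destination port, but not insurance.
Already in the invoice (seller's account under CFR): export clearance, freight — exclude.
CIF value = CFR price + insurance = 91679.40 + 532.07 = 92211.47
Import duty = 6038 × 2.23 = 13464.74
Buyer bears: insurance 532.07 + destination terminal 1191.54 + delivery 2256.54 + duty 13464.74 = 17444.89
Landed cost = invoice 91679.40 + 17444.89 = 109124.29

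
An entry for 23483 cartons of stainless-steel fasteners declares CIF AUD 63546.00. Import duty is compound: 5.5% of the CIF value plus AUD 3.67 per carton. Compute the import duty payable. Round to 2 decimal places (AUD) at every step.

Ad valorem component: 63546.00 × 5.5% = 3495.03
Specific component: 23483 × 3.67 = 86182.61
Import duty = 3495.03 + 86182.61 = 89677.64

Import duty: AUD 89677.64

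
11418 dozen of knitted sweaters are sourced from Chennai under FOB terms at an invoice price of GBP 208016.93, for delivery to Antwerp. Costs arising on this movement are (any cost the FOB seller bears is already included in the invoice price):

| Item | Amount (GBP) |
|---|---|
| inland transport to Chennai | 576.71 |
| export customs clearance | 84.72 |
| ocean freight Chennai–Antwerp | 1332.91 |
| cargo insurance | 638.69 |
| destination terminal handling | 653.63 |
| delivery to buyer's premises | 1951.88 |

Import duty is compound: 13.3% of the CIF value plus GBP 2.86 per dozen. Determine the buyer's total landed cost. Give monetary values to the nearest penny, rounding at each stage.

Total landed cost: GBP 273177.99

FOB: the seller bears costs until goods are on board at the origin port; the buyer bears freight, insurance and all costs thereafter.
Already in the invoice (seller's account under FOB): inland to port, export clearance — exclude.
CIF value = FOB price + freight + insurance = 208016.93 + 1332.91 + 638.69 = 209988.53
Ad valorem component: 209988.53 × 13.3% = 27928.47
Specific component: 11418 × 2.86 = 32655.48
Import duty = 27928.47 + 32655.48 = 60583.95
Buyer bears: freight 1332.91 + insurance 638.69 + destination terminal 653.63 + delivery 1951.88 + duty 60583.95 = 65161.06
Landed cost = invoice 208016.93 + 65161.06 = 273177.99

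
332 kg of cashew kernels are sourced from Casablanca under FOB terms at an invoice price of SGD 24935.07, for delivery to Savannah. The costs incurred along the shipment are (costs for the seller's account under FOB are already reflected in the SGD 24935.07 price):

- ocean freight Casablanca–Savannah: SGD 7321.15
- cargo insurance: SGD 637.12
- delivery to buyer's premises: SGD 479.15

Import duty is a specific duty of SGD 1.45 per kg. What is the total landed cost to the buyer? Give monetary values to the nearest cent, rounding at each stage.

FOB: the seller bears costs until goods are on board at the origin port; the buyer bears freight, insurance and all costs thereafter.
CIF value = FOB price + freight + insurance = 24935.07 + 7321.15 + 637.12 = 32893.34
Import duty = 332 × 1.45 = 481.40
Buyer bears: freight 7321.15 + insurance 637.12 + delivery 479.15 + duty 481.40 = 8918.82
Landed cost = invoice 24935.07 + 8918.82 = 33853.89

Total landed cost: SGD 33853.89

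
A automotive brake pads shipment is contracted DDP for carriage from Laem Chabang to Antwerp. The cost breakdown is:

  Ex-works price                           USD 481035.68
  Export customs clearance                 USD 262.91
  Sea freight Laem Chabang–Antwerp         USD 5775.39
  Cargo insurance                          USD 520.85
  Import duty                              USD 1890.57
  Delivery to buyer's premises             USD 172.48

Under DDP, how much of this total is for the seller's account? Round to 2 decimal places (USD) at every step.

Seller's account: USD 489657.88

DDP: the seller bears all costs including import duty.
Seller's account: goods 481035.68 + export clearance 262.91 + freight 5775.39 + insurance 520.85 + duty 1890.57 + delivery 172.48 = 489657.88
Buyer's account: 0.00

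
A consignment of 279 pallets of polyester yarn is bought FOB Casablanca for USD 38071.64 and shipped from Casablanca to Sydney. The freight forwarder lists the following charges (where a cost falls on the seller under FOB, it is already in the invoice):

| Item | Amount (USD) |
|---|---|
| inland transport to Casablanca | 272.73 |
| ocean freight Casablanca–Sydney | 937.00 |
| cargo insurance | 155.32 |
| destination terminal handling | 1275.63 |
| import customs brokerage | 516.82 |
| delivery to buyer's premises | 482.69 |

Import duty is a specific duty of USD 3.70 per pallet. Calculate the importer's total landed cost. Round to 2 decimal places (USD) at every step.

FOB: the seller bears costs until goods are on board at the origin port; the buyer bears freight, insurance and all costs thereafter.
Already in the invoice (seller's account under FOB): inland to port — exclude.
CIF value = FOB price + freight + insurance = 38071.64 + 937.00 + 155.32 = 39163.96
Import duty = 279 × 3.70 = 1032.30
Buyer bears: freight 937.00 + insurance 155.32 + destination terminal 1275.63 + brokerage 516.82 + delivery 482.69 + duty 1032.30 = 4399.76
Landed cost = invoice 38071.64 + 4399.76 = 42471.40

Total landed cost: USD 42471.40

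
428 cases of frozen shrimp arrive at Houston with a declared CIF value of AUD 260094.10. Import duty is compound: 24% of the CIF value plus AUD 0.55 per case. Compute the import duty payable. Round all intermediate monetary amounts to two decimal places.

Import duty: AUD 62657.98

Ad valorem component: 260094.10 × 24% = 62422.58
Specific component: 428 × 0.55 = 235.40
Import duty = 62422.58 + 235.40 = 62657.98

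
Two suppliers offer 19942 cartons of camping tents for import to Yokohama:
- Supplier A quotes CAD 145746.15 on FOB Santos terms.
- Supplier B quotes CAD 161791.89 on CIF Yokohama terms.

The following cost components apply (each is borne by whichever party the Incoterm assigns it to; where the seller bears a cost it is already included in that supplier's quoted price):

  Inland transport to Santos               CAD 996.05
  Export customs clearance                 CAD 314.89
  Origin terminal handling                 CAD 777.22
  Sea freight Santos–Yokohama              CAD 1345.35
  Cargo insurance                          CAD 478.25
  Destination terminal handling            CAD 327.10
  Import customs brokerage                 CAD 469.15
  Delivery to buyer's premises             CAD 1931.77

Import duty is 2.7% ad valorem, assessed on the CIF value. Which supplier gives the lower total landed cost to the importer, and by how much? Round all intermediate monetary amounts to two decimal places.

Supplier A (FOB):
CIF value = FOB price + freight + insurance = 145746.15 + 1345.35 + 478.25 = 147569.75
Import duty = 147569.75 × 2.7% = 3984.38
Buyer bears (A): 1345.35 + 478.25 + 327.10 + 469.15 + 1931.77 = 4551.62
Landed cost (A) = invoice 145746.15 + 4551.62 + duty 3984.38 = 154282.15
Supplier B (CIF):
The CIF price already equals the CIF value: 161791.89
Import duty = 161791.89 × 2.7% = 4368.38
Buyer bears (B): 327.10 + 469.15 + 1931.77 = 2728.02
Landed cost (B) = invoice 161791.89 + 2728.02 + duty 4368.38 = 168888.29
Difference = |154282.15 − 168888.29| = 14606.14

Supplier A is cheaper by CAD 14606.14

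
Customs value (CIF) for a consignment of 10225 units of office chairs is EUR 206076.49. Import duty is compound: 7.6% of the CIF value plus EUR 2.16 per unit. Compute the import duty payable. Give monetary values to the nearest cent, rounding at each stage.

Import duty: EUR 37747.81

Ad valorem component: 206076.49 × 7.6% = 15661.81
Specific component: 10225 × 2.16 = 22086.00
Import duty = 15661.81 + 22086.00 = 37747.81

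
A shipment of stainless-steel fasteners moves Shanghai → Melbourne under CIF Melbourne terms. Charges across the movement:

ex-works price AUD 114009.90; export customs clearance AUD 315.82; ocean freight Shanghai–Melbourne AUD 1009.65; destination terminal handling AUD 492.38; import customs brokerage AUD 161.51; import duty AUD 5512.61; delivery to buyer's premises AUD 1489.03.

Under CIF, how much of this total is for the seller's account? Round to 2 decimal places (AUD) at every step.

CIF: the seller pays costs through ocean freight and marine insurance to the destination port.
Seller's account: goods 114009.90 + export clearance 315.82 + freight 1009.65 = 115335.37
Buyer's account: destination terminal 492.38 + brokerage 161.51 + duty 5512.61 + delivery 1489.03 = 7655.53

Seller's account: AUD 115335.37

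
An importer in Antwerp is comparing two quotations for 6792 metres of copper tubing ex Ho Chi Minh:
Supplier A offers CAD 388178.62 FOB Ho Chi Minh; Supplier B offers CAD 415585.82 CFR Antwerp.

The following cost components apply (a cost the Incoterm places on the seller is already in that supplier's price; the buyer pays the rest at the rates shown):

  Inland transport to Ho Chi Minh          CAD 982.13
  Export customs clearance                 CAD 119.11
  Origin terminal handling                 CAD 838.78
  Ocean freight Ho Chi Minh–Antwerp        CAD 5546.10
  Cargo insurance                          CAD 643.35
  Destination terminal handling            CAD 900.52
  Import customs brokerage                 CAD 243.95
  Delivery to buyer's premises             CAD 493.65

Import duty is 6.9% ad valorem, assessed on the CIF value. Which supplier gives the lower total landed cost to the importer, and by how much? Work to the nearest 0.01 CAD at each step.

Supplier A is cheaper by CAD 23369.51

Supplier A (FOB):
CIF value = FOB price + freight + insurance = 388178.62 + 5546.10 + 643.35 = 394368.07
Import duty = 394368.07 × 6.9% = 27211.40
Buyer bears (A): 5546.10 + 643.35 + 900.52 + 243.95 + 493.65 = 7827.57
Landed cost (A) = invoice 388178.62 + 7827.57 + duty 27211.40 = 423217.59
Supplier B (CFR):
CIF value = CFR price + insurance = 415585.82 + 643.35 = 416229.17
Import duty = 416229.17 × 6.9% = 28719.81
Buyer bears (B): 643.35 + 900.52 + 243.95 + 493.65 = 2281.47
Landed cost (B) = invoice 415585.82 + 2281.47 + duty 28719.81 = 446587.10
Difference = |423217.59 − 446587.10| = 23369.51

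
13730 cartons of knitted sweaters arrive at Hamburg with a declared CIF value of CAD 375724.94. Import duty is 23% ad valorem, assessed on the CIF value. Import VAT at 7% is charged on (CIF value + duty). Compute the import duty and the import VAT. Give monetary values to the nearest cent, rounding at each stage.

Import duty = 375724.94 × 23% = 86416.74
VAT base = CIF + duty = 375724.94 + 86416.74 = 462141.68
Import VAT = 462141.68 × 7% = 32349.92

Import duty: CAD 86416.74; import VAT: CAD 32349.92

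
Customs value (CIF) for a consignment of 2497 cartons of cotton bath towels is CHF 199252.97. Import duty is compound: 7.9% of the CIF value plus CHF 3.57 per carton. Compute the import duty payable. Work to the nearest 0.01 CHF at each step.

Ad valorem component: 199252.97 × 7.9% = 15740.98
Specific component: 2497 × 3.57 = 8914.29
Import duty = 15740.98 + 8914.29 = 24655.27

Import duty: CHF 24655.27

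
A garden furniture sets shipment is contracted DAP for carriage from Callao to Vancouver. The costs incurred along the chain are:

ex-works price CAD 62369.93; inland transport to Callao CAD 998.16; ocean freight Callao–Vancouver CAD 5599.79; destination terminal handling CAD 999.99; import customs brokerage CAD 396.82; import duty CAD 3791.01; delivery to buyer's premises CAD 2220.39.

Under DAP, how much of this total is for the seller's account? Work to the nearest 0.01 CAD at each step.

Seller's account: CAD 72188.26

DAP: the seller bears all costs to the named destination except import duty and clearance.
Seller's account: goods 62369.93 + inland to port 998.16 + freight 5599.79 + destination terminal 999.99 + delivery 2220.39 = 72188.26
Buyer's account: brokerage 396.82 + duty 3791.01 = 4187.83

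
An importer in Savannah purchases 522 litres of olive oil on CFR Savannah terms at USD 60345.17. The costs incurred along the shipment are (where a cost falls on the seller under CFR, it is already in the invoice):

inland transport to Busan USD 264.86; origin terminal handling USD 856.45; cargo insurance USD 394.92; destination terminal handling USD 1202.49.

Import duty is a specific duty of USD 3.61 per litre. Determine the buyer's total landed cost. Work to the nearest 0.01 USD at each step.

CFR: the seller pays costs through ocean freight to the destination port, but not insurance.
Already in the invoice (seller's account under CFR): inland to port, origin terminal — exclude.
CIF value = CFR price + insurance = 60345.17 + 394.92 = 60740.09
Import duty = 522 × 3.61 = 1884.42
Buyer bears: insurance 394.92 + destination terminal 1202.49 + duty 1884.42 = 3481.83
Landed cost = invoice 60345.17 + 3481.83 = 63827.00

Total landed cost: USD 63827.00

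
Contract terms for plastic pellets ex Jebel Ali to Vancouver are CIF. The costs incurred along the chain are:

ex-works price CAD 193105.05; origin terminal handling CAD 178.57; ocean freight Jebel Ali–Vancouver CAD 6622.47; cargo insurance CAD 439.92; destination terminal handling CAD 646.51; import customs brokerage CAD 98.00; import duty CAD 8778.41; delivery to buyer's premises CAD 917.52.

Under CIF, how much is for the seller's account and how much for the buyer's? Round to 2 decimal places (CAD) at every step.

CIF: the seller pays costs through ocean freight and marine insurance to the destination port.
Seller's account: goods 193105.05 + origin terminal 178.57 + freight 6622.47 + insurance 439.92 = 200346.01
Buyer's account: destination terminal 646.51 + brokerage 98.00 + duty 8778.41 + delivery 917.52 = 10440.44

Seller: CAD 200346.01; buyer: CAD 10440.44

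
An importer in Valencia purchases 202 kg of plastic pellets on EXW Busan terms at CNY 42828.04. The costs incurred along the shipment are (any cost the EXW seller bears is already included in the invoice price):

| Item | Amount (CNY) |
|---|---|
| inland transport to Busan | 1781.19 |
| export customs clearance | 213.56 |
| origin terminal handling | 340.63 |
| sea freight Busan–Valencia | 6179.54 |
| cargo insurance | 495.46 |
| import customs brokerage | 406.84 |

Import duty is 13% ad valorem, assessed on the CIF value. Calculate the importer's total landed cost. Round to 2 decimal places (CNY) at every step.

Total landed cost: CNY 58984.25

EXW: the seller makes goods available at their premises; the buyer bears all onward costs.
CIF value = EXW price + inland to port + export clearance + origin terminal + freight + insurance = 42828.04 + 1781.19 + 213.56 + 340.63 + 6179.54 + 495.46 = 51838.42
Import duty = 51838.42 × 13% = 6738.99
Buyer bears: inland to port 1781.19 + export clearance 213.56 + origin terminal 340.63 + freight 6179.54 + insurance 495.46 + brokerage 406.84 + duty 6738.99 = 16156.21
Landed cost = invoice 42828.04 + 16156.21 = 58984.25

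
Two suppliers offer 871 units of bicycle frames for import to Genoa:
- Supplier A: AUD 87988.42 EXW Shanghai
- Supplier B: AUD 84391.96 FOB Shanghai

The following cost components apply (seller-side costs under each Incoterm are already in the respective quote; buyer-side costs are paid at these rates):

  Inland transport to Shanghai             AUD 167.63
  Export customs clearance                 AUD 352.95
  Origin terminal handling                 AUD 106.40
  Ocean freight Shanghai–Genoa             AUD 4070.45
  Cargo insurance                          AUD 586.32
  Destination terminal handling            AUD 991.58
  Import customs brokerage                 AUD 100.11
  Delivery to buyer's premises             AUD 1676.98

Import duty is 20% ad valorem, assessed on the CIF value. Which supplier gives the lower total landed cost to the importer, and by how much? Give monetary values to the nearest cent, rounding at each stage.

Supplier A (EXW):
CIF value = EXW price + inland to port + export clearance + origin terminal + freight + insurance = 87988.42 + 167.63 + 352.95 + 106.40 + 4070.45 + 586.32 = 93272.17
Import duty = 93272.17 × 20% = 18654.43
Buyer bears (A): 167.63 + 352.95 + 106.40 + 4070.45 + 586.32 + 991.58 + 100.11 + 1676.98 = 8052.42
Landed cost (A) = invoice 87988.42 + 8052.42 + duty 18654.43 = 114695.27
Supplier B (FOB):
CIF value = FOB price + freight + insurance = 84391.96 + 4070.45 + 586.32 = 89048.73
Import duty = 89048.73 × 20% = 17809.75
Buyer bears (B): 4070.45 + 586.32 + 991.58 + 100.11 + 1676.98 = 7425.44
Landed cost (B) = invoice 84391.96 + 7425.44 + duty 17809.75 = 109627.15
Difference = |114695.27 − 109627.15| = 5068.12

Supplier B is cheaper by AUD 5068.12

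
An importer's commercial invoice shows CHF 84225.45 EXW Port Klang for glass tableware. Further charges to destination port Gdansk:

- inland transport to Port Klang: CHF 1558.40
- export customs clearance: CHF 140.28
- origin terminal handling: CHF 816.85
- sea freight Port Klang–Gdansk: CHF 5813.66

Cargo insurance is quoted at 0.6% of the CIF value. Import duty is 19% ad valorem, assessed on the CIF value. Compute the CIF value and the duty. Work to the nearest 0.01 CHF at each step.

Let C be the CIF value. C = EXW price + pre-shipment costs + freight + 0.6% × C
C − 0.6% × C = 84225.45 + 1558.40 + 140.28 + 816.85 + 5813.66
0.994 × C = 92554.64
C = 92554.64 / 0.994 = 93113.32
Insurance premium = 0.6% × 93113.32 = 558.68
Import duty = 93113.32 × 19% = 17691.53

CIF value: CHF 93113.32; import duty: CHF 17691.53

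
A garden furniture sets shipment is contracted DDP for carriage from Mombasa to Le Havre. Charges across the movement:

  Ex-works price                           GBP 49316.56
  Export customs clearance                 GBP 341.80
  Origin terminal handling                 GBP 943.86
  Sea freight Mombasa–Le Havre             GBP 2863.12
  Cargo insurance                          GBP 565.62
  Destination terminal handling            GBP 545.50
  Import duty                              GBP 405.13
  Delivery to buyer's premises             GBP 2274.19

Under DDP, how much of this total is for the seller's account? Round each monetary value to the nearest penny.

Seller's account: GBP 57255.78

DDP: the seller bears all costs including import duty.
Seller's account: goods 49316.56 + export clearance 341.80 + origin terminal 943.86 + freight 2863.12 + insurance 565.62 + destination terminal 545.50 + duty 405.13 + delivery 2274.19 = 57255.78
Buyer's account: 0.00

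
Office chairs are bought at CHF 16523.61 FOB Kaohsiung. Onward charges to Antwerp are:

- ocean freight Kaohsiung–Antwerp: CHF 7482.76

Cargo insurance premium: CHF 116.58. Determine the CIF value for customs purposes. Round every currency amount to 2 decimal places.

CIF value: CHF 24122.95

CIF = FOB price + freight + insurance
CIF = 16523.61 + 7482.76 + 116.58 = 24122.95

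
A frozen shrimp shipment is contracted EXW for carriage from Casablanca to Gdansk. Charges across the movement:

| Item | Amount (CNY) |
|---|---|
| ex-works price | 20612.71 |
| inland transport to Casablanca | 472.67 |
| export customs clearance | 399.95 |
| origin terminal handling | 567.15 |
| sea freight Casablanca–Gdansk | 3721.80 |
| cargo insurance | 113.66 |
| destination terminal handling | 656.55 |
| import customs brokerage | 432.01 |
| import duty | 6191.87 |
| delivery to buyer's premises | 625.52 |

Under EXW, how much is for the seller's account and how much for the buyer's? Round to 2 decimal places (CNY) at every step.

EXW: the seller makes goods available at their premises; the buyer bears all onward costs.
Seller's account: goods 20612.71 = 20612.71
Buyer's account: inland to port 472.67 + export clearance 399.95 + origin terminal 567.15 + freight 3721.80 + insurance 113.66 + destination terminal 656.55 + brokerage 432.01 + duty 6191.87 + delivery 625.52 = 13181.18

Seller: CNY 20612.71; buyer: CNY 13181.18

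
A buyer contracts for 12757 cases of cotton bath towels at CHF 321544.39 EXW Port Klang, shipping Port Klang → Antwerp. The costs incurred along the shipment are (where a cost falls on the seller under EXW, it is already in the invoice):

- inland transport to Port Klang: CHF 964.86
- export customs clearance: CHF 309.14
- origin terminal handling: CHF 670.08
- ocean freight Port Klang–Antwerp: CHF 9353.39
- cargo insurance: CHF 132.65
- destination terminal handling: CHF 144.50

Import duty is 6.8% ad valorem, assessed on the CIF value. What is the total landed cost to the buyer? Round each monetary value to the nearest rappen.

EXW: the seller makes goods available at their premises; the buyer bears all onward costs.
CIF value = EXW price + inland to port + export clearance + origin terminal + freight + insurance = 321544.39 + 964.86 + 309.14 + 670.08 + 9353.39 + 132.65 = 332974.51
Import duty = 332974.51 × 6.8% = 22642.27
Buyer bears: inland to port 964.86 + export clearance 309.14 + origin terminal 670.08 + freight 9353.39 + insurance 132.65 + destination terminal 144.50 + duty 22642.27 = 34216.89
Landed cost = invoice 321544.39 + 34216.89 = 355761.28

Total landed cost: CHF 355761.28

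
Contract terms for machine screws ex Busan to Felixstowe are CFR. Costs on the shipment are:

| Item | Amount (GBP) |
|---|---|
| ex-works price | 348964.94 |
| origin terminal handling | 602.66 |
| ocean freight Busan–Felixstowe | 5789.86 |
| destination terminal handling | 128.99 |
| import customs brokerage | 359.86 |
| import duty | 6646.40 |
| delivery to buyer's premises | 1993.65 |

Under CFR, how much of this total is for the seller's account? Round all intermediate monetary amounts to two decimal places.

Seller's account: GBP 355357.46

CFR: the seller pays costs through ocean freight to the destination port, but not insurance.
Seller's account: goods 348964.94 + origin terminal 602.66 + freight 5789.86 = 355357.46
Buyer's account: destination terminal 128.99 + brokerage 359.86 + duty 6646.40 + delivery 1993.65 = 9128.90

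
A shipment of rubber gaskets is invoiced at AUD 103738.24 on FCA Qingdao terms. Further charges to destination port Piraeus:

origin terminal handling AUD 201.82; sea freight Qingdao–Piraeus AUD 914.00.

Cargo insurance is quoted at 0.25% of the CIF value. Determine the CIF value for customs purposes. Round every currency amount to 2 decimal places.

Let C be the CIF value. C = FCA price + pre-shipment costs + freight + 0.25% × C
C − 0.25% × C = 103738.24 + 201.82 + 914.00
0.9975 × C = 104854.06
C = 104854.06 / 0.9975 = 105116.85
Insurance premium = 0.25% × 105116.85 = 262.79

CIF value: AUD 105116.85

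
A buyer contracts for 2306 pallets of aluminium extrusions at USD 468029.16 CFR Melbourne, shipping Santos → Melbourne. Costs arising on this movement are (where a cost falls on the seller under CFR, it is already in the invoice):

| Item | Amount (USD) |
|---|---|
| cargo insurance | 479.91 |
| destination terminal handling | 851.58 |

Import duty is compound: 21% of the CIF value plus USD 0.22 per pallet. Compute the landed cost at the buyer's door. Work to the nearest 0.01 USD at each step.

CFR: the seller pays costs through ocean freight to the destination port, but not insurance.
CIF value = CFR price + insurance = 468029.16 + 479.91 = 468509.07
Ad valorem component: 468509.07 × 21% = 98386.90
Specific component: 2306 × 0.22 = 507.32
Import duty = 98386.90 + 507.32 = 98894.22
Buyer bears: insurance 479.91 + destination terminal 851.58 + duty 98894.22 = 100225.71
Landed cost = invoice 468029.16 + 100225.71 = 568254.87

Total landed cost: USD 568254.87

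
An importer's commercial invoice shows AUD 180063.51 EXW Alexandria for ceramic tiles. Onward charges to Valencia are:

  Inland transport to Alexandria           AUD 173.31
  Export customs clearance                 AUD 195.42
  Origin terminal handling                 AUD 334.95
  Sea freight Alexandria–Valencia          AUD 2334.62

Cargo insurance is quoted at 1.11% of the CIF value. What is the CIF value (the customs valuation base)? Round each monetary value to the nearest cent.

Let C be the CIF value. C = EXW price + pre-shipment costs + freight + 1.11% × C
C − 1.11% × C = 180063.51 + 173.31 + 195.42 + 334.95 + 2334.62
0.9889 × C = 183101.81
C = 183101.81 / 0.9889 = 185157.05
Insurance premium = 1.11% × 185157.05 = 2055.24

CIF value: AUD 185157.05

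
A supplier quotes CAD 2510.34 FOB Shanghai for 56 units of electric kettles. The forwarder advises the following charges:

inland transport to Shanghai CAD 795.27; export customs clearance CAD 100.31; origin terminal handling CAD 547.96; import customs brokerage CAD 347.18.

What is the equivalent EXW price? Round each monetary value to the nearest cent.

Not relevant to the conversion: brokerage — on the buyer under both terms; not part of either seller's price.
From FOB to EXW, the seller no longer bears: inland to port, export clearance, origin terminal.
EXW price = 2510.34 − 795.27 − 100.31 − 547.96 = 1066.80

EXW price: CAD 1066.80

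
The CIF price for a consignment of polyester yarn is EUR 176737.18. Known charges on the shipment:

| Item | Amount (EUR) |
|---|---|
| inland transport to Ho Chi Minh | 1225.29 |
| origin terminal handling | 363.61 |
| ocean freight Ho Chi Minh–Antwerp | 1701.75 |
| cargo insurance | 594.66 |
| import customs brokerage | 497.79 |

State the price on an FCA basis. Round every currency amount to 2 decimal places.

FCA price: EUR 174077.16

Not relevant to the conversion: inland to port — on the seller under both CIF and FCA; already in the CIF price and stays in the FCA price. brokerage — on the buyer under both terms; not part of either seller's price.
From CIF to FCA, the seller no longer bears: origin terminal, freight, insurance.
FCA price = 176737.18 − 363.61 − 1701.75 − 594.66 = 174077.16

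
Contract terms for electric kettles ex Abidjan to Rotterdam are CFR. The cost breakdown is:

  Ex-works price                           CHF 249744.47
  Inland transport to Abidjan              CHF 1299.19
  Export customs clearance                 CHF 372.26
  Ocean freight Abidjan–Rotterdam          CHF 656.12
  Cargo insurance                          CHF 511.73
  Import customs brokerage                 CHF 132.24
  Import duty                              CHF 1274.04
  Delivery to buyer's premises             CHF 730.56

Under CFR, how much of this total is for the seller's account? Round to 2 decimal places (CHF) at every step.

CFR: the seller pays costs through ocean freight to the destination port, but not insurance.
Seller's account: goods 249744.47 + inland to port 1299.19 + export clearance 372.26 + freight 656.12 = 252072.04
Buyer's account: insurance 511.73 + brokerage 132.24 + duty 1274.04 + delivery 730.56 = 2648.57

Seller's account: CHF 252072.04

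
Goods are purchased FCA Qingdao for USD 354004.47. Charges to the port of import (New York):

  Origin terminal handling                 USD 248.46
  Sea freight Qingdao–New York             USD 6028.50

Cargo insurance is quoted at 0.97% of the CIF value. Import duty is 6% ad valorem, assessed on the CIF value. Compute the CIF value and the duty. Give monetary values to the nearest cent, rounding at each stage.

CIF value: USD 363810.39; import duty: USD 21828.62

Let C be the CIF value. C = FCA price + pre-shipment costs + freight + 0.97% × C
C − 0.97% × C = 354004.47 + 248.46 + 6028.50
0.9903 × C = 360281.43
C = 360281.43 / 0.9903 = 363810.39
Insurance premium = 0.97% × 363810.39 = 3528.96
Import duty = 363810.39 × 6% = 21828.62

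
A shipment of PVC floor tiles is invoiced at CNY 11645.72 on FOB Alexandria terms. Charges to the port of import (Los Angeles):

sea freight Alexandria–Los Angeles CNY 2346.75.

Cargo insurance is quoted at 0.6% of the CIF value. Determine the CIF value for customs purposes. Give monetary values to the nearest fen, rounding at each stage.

CIF value: CNY 14076.93

Let C be the CIF value. C = FOB price + freight + 0.6% × C
C − 0.6% × C = 11645.72 + 2346.75
0.994 × C = 13992.47
C = 13992.47 / 0.994 = 14076.93
Insurance premium = 0.6% × 14076.93 = 84.46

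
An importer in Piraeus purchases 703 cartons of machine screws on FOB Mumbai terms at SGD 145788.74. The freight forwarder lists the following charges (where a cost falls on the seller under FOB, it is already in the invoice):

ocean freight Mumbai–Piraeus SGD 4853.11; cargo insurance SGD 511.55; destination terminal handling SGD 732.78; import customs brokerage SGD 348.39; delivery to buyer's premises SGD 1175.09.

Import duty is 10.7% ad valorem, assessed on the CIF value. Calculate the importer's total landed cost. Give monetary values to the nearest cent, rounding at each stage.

Total landed cost: SGD 169583.07

FOB: the seller bears costs until goods are on board at the origin port; the buyer bears freight, insurance and all costs thereafter.
CIF value = FOB price + freight + insurance = 145788.74 + 4853.11 + 511.55 = 151153.40
Import duty = 151153.40 × 10.7% = 16173.41
Buyer bears: freight 4853.11 + insurance 511.55 + destination terminal 732.78 + brokerage 348.39 + delivery 1175.09 + duty 16173.41 = 23794.33
Landed cost = invoice 145788.74 + 23794.33 = 169583.07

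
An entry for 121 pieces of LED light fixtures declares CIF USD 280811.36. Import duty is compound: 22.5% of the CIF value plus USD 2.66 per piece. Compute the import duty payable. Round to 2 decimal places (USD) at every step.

Ad valorem component: 280811.36 × 22.5% = 63182.56
Specific component: 121 × 2.66 = 321.86
Import duty = 63182.56 + 321.86 = 63504.42

Import duty: USD 63504.42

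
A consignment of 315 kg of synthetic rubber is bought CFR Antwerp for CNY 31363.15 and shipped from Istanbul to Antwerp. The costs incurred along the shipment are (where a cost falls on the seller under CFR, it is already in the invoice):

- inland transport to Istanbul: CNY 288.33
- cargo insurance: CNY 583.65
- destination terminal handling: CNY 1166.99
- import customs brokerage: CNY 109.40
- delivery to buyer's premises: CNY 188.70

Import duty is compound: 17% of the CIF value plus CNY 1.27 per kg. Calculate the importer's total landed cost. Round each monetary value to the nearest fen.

Total landed cost: CNY 39242.90

CFR: the seller pays costs through ocean freight to the destination port, but not insurance.
Already in the invoice (seller's account under CFR): inland to port — exclude.
CIF value = CFR price + insurance = 31363.15 + 583.65 = 31946.80
Ad valorem component: 31946.80 × 17% = 5430.96
Specific component: 315 × 1.27 = 400.05
Import duty = 5430.96 + 400.05 = 5831.01
Buyer bears: insurance 583.65 + destination terminal 1166.99 + brokerage 109.40 + delivery 188.70 + duty 5831.01 = 7879.75
Landed cost = invoice 31363.15 + 7879.75 = 39242.90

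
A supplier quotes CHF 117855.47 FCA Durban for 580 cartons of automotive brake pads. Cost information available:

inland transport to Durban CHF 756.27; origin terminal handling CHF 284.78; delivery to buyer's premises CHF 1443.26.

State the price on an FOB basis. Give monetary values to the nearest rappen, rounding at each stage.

Not relevant to the conversion: inland to port — on the seller under both FCA and FOB; already in the FCA price and stays in the FOB price. delivery — on the buyer under both terms; not part of either seller's price.
From FCA to FOB, the seller additionally bears: origin terminal.
FOB price = 117855.47 + 284.78 = 118140.25

FOB price: CHF 118140.25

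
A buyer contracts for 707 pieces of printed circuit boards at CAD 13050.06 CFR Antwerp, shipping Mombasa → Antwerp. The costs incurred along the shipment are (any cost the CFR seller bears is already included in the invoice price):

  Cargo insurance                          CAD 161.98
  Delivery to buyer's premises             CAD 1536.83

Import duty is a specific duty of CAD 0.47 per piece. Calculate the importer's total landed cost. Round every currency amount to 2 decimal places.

CFR: the seller pays costs through ocean freight to the destination port, but not insurance.
CIF value = CFR price + insurance = 13050.06 + 161.98 = 13212.04
Import duty = 707 × 0.47 = 332.29
Buyer bears: insurance 161.98 + delivery 1536.83 + duty 332.29 = 2031.10
Landed cost = invoice 13050.06 + 2031.10 = 15081.16

Total landed cost: CAD 15081.16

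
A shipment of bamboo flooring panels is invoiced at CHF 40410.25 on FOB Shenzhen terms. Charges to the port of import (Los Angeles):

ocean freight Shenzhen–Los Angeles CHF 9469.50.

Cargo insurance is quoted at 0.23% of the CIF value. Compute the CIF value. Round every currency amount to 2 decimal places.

CIF value: CHF 49994.74

Let C be the CIF value. C = FOB price + freight + 0.23% × C
C − 0.23% × C = 40410.25 + 9469.50
0.9977 × C = 49879.75
C = 49879.75 / 0.9977 = 49994.74
Insurance premium = 0.23% × 49994.74 = 114.99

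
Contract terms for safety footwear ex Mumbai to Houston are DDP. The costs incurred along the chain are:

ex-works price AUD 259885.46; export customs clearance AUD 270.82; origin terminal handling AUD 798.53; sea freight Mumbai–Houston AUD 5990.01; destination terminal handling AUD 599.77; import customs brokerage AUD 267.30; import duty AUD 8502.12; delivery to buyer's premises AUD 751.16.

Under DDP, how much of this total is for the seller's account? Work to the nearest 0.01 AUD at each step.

DDP: the seller bears all costs including import duty.
Seller's account: goods 259885.46 + export clearance 270.82 + origin terminal 798.53 + freight 5990.01 + destination terminal 599.77 + brokerage 267.30 + duty 8502.12 + delivery 751.16 = 277065.17
Buyer's account: 0.00

Seller's account: AUD 277065.17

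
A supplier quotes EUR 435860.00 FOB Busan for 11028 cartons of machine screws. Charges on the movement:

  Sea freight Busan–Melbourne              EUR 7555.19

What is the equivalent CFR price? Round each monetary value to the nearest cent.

From FOB to CFR, the seller additionally bears: freight.
CFR price = 435860.00 + 7555.19 = 443415.19

CFR price: EUR 443415.19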